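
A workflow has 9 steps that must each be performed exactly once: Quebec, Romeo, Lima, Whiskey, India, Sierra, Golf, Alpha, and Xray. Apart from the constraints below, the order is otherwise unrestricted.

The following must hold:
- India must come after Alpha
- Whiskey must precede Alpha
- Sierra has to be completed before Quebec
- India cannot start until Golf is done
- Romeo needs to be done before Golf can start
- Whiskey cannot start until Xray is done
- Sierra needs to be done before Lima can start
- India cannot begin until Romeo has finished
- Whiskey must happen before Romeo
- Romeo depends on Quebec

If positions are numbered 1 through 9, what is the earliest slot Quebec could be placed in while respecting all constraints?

2

The only step forced before Quebec (directly or transitively) is Sierra.
So at minimum 1 step comes before Quebec, putting Quebec no earlier than position 2. That position is achievable by scheduling exactly that predecessor first.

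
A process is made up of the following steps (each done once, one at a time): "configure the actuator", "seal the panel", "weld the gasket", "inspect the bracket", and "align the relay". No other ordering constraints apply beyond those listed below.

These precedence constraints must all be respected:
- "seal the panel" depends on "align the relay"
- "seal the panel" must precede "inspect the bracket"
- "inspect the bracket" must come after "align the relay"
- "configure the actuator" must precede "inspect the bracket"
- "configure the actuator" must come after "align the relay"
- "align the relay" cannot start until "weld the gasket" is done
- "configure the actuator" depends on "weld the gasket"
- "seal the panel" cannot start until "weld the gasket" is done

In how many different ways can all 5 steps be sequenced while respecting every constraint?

"weld the gasket" is the only step with nothing required before it, so every ordering starts there.
Counting all ways to extend the partial order to a total order gives 2.

2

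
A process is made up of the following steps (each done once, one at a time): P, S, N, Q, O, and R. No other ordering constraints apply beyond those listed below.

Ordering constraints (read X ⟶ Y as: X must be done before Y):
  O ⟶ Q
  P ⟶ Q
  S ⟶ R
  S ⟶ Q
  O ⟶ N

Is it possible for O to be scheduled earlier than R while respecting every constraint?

No chain of constraints runs from R to O, so R is not required to come first.
That means at least one valid schedule has O before R.

Yes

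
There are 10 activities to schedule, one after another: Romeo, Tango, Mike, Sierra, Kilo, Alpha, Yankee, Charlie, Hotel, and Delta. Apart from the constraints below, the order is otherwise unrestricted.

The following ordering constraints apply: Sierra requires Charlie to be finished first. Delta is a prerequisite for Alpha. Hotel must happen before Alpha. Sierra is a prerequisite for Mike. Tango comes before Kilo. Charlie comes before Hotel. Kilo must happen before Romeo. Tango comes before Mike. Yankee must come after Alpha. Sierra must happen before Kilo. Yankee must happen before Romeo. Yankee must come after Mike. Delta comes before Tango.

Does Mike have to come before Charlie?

In fact the dependencies run the other way: Charlie → Sierra → Mike.
So Mike never precedes Charlie.

No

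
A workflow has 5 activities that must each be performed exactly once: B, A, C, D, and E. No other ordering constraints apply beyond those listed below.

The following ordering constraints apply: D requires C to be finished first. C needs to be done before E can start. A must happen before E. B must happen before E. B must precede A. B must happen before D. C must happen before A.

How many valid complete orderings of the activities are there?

2 activities have no prerequisites (B, C), so any of them could come first.
Counting all ways to extend the partial order to a total order gives 6.

6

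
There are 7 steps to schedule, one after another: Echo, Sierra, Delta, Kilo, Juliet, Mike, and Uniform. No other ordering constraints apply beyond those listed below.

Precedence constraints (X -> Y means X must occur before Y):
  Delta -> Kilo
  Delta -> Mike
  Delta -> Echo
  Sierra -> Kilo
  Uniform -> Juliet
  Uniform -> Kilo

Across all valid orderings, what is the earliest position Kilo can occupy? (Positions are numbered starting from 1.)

4

Working backwards through the constraints from Kilo, its full set of required predecessors is Sierra, Delta, Uniform — 3 of them.
So at minimum 3 steps come before Kilo, putting Kilo no earlier than position 4. That position is achievable by scheduling exactly those predecessors first.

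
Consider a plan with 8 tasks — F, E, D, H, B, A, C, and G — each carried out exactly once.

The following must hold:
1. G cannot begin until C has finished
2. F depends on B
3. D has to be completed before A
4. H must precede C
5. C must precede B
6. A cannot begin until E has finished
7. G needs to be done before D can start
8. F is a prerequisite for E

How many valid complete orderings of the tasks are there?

10

H is the only task with nothing required before it, so every ordering starts there.
Counting all ways to extend the partial order to a total order gives 10.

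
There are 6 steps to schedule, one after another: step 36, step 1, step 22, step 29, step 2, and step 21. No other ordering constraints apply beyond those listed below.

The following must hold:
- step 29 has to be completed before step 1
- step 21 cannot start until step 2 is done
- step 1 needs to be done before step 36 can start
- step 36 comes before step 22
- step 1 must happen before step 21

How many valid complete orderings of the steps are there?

12

The steps with no prerequisites are step 29, step 2; any of them can be placed first.
Systematically extending each partial ordering one step at a time and counting, there are 12 complete orderings.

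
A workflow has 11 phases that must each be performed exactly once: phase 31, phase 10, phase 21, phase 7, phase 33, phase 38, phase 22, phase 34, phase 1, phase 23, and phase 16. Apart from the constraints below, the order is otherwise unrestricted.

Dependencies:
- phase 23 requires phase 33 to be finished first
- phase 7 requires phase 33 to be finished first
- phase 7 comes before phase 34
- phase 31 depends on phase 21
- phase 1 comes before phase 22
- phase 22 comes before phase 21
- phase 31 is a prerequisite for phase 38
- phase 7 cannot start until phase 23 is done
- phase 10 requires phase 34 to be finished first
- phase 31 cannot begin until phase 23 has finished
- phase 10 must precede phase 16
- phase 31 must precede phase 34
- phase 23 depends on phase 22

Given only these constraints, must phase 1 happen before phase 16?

Yes

There is a constraint chain phase 1 → phase 22 → phase 23 → phase 31 → phase 34 → phase 10 → phase 16.
So phase 1 must precede phase 16 in any valid ordering.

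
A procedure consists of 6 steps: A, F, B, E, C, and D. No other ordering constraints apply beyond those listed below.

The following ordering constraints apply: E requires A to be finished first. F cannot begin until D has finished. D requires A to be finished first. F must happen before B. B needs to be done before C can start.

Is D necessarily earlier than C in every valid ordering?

Following the dependencies: D → F → B → C.
That forces D before C in every valid schedule.

Yes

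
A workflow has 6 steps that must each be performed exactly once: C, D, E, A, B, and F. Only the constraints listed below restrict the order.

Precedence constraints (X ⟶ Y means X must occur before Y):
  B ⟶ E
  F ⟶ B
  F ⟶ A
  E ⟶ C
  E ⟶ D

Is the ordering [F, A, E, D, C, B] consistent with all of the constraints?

The sequence places E ahead of B.
Since B is required before E, the ordering is invalid.

No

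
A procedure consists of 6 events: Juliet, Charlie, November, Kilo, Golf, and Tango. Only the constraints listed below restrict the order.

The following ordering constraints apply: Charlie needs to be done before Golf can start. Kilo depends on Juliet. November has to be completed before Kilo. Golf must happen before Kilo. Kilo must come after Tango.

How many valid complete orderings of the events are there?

4 events have no prerequisites (Juliet, Charlie, November, Tango), so any of them could come first.
Systematically extending each partial ordering one event at a time and counting, there are 60 complete orderings.

60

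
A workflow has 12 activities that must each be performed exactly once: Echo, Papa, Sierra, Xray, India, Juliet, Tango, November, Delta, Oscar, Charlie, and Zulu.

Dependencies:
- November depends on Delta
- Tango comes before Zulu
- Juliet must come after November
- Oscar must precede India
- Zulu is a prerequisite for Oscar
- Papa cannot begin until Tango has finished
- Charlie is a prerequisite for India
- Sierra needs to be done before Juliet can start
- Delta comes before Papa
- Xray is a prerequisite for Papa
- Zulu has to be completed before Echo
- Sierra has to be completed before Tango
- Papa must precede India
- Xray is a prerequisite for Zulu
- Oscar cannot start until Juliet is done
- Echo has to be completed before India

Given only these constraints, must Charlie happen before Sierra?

No

No chain of constraints connects Charlie to Sierra in either direction.
So Charlie can come before Sierra or after — it is not forced.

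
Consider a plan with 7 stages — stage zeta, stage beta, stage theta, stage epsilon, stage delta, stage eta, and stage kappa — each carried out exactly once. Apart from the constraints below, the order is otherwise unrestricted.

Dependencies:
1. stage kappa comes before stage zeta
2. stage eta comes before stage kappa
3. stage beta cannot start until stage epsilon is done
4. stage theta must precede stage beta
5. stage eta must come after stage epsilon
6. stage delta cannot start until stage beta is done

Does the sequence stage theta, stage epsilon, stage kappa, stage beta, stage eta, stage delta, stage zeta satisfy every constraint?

No

In the proposed order, stage kappa appears before stage eta.
That contradicts the constraint that stage eta must precede stage kappa.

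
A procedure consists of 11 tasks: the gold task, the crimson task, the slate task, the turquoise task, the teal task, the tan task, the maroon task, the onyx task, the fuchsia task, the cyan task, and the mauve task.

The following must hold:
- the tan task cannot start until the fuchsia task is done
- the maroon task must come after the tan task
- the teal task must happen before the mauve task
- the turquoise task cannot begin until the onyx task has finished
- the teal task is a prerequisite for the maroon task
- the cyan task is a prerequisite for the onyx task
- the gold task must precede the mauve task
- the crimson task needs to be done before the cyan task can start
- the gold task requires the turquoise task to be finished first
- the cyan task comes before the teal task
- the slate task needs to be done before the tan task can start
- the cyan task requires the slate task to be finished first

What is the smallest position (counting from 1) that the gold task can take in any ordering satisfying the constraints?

Working backwards through the constraints from the gold task, its full set of required predecessors is the crimson task, the slate task, the turquoise task, the onyx task, the cyan task — 5 of them.
With 5 mandatory predecessors, the earliest the gold task can sit is position 5+1 = 6, and placing just those 5 first achieves it.

6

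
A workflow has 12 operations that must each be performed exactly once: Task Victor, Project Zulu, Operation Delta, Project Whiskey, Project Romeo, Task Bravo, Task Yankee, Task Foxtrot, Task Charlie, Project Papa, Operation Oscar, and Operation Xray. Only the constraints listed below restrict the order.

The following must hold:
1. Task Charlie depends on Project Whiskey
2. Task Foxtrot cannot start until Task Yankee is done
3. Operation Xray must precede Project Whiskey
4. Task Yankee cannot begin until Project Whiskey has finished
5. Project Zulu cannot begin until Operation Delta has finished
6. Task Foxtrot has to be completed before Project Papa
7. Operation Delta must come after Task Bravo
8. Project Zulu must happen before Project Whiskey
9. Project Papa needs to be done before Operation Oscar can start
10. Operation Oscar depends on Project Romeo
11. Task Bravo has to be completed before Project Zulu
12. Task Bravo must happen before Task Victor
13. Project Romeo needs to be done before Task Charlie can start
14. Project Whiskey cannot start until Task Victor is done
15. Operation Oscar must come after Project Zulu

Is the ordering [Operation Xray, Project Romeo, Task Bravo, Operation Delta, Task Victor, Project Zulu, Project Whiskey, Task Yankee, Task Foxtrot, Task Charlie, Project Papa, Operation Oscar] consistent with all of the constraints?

Checking each listed constraint against this order: for instance, Project Romeo is in position 2 and Operation Oscar in position 12, so that constraint holds — and the remaining constraints check out the same way.

Yes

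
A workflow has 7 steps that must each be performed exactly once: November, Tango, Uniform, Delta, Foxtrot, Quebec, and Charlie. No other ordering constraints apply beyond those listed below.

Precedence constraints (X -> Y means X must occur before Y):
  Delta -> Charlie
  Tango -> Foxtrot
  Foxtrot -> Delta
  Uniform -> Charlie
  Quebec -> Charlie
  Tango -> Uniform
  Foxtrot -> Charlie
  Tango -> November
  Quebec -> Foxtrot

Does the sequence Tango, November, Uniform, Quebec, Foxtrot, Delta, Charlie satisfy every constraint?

Checking each listed constraint against this order: for instance, Tango is in position 1 and Foxtrot in position 5, so that constraint holds — and the remaining constraints check out the same way.

Yes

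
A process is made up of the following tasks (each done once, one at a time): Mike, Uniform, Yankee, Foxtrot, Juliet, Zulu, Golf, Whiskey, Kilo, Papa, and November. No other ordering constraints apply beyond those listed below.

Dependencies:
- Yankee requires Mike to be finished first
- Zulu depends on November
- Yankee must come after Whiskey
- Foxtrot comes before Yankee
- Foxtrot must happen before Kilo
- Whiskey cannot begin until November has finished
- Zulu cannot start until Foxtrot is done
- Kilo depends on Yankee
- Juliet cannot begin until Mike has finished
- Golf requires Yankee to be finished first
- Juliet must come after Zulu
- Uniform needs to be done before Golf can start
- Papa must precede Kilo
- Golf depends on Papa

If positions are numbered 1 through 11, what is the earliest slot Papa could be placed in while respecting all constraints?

Papa has no prerequisites at all, so it can go in position 1.

1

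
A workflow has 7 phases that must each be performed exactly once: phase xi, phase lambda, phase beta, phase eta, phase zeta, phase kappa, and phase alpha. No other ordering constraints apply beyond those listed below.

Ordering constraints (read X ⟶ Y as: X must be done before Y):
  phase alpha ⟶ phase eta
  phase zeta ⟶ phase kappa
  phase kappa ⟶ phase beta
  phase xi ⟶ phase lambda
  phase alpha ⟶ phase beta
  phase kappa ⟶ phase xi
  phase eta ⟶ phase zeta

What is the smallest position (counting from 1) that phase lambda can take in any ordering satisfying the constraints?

Working backwards through the constraints from phase lambda, its full set of required predecessors is phase xi, phase eta, phase zeta, phase kappa, phase alpha — 5 of them.
With 5 mandatory predecessors, the earliest phase lambda can sit is position 5+1 = 6, and placing just those 5 first achieves it.

6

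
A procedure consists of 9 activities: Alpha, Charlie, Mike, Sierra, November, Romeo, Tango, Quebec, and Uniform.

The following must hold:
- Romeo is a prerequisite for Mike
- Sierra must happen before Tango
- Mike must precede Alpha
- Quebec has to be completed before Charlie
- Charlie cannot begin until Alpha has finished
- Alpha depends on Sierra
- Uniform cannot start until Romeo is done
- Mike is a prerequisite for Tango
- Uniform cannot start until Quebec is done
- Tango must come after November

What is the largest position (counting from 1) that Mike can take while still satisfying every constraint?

6

Following every chain forward from Mike, the activities that must come later are Alpha, Charlie, Tango — 3 of them.
With 3 mandatory successors out of 9 activities total, the latest slot for Mike is 9−3 = 6, and it's reachable by doing all non-successors before Mike.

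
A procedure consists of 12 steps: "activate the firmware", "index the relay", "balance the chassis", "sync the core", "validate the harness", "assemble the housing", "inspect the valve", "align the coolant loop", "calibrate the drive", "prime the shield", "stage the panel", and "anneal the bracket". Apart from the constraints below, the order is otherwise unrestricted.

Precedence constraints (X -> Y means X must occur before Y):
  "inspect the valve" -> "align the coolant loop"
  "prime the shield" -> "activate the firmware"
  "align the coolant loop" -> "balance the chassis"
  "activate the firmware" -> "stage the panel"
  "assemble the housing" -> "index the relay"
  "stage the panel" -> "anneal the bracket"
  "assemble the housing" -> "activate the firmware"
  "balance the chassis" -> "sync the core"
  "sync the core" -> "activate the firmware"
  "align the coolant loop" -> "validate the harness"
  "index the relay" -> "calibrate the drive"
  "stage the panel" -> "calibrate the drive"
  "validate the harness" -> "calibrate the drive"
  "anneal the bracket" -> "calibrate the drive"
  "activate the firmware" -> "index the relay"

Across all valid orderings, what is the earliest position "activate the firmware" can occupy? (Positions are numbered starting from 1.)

Every step that must precede "activate the firmware" has to come before it. Tracing all chains that end at "activate the firmware", those steps are: "balance the chassis", "sync the core", "assemble the housing", "inspect the valve", "align the coolant loop", "prime the shield" — 6 in total.
With 6 mandatory predecessors, the earliest "activate the firmware" can sit is position 6+1 = 7, and placing just those 6 first achieves it.

7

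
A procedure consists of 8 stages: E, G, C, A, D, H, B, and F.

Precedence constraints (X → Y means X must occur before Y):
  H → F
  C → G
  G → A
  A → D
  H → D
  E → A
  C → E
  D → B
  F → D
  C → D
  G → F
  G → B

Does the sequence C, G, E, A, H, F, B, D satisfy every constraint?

No

Here D comes after B.
Since D is required before B, the ordering is invalid.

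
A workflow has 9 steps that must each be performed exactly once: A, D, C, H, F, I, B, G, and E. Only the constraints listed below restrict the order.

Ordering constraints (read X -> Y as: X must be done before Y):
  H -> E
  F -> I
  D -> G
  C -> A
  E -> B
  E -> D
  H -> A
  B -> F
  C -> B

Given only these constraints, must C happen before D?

Nothing in the constraints links C and D; they are unordered relative to each other.
A valid ordering placing D before C exists, so the answer is no.

No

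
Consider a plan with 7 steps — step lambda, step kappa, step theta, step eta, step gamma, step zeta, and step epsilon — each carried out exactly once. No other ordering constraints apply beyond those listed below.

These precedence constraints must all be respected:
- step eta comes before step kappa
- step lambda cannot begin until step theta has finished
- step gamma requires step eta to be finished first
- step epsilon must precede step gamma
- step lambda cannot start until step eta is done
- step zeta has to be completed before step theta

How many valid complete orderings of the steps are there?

164

The steps with no prerequisites are step eta, step zeta, step epsilon; any of them can be placed first.
Systematically extending each partial ordering one step at a time and counting, there are 164 complete orderings.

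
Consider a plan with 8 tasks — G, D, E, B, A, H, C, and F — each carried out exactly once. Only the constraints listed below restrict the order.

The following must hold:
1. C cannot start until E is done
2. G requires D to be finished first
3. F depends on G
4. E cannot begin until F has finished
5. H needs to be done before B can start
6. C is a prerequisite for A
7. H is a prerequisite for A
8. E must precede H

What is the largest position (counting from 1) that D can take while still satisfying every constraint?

The tasks that are forced after D, directly or by a chain of constraints, are G, E, B, A, H, C, F. That's 7 tasks.
With 7 mandatory successors out of 8 tasks total, the latest slot for D is 8−7 = 1, and it's reachable by doing all non-successors before D.

1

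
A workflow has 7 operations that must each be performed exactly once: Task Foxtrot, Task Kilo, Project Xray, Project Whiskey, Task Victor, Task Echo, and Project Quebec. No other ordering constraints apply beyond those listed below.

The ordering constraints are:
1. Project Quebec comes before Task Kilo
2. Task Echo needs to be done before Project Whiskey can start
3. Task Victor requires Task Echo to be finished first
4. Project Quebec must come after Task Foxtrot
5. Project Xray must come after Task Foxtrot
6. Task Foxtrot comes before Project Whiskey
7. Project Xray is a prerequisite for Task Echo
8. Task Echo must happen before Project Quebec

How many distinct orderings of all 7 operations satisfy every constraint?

Only Task Foxtrot has no prerequisites, so it must go first.
Systematically extending each partial ordering one operation at a time and counting, there are 12 complete orderings.

12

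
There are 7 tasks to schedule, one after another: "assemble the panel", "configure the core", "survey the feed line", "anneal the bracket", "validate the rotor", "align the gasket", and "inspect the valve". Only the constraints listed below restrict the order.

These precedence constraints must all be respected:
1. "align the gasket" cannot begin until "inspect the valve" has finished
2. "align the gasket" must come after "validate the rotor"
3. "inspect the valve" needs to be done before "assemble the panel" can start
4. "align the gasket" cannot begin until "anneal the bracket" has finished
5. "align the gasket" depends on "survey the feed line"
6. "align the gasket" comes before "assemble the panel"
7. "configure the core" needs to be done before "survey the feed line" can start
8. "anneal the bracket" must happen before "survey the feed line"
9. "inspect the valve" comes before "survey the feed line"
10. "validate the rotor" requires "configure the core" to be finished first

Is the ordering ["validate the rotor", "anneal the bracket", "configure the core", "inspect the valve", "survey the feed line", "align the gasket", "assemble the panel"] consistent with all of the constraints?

No

In the proposed order, "validate the rotor" appears before "configure the core".
Since "configure the core" is required before "validate the rotor", the ordering is invalid.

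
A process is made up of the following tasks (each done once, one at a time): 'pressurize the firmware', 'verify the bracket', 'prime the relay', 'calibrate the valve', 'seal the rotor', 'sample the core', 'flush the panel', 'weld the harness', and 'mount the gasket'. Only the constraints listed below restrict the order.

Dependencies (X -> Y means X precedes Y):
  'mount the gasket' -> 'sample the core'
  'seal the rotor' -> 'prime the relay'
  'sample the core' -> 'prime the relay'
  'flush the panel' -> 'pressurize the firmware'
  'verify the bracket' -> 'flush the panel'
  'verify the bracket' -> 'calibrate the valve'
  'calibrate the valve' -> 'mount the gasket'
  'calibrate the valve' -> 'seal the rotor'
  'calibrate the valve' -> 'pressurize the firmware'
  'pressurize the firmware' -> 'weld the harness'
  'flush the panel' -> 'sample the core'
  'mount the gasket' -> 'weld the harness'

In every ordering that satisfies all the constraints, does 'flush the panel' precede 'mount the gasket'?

No

Nothing in the constraints links 'flush the panel' and 'mount the gasket'; they are unordered relative to each other.
So 'flush the panel' can come before 'mount the gasket' or after — it is not forced.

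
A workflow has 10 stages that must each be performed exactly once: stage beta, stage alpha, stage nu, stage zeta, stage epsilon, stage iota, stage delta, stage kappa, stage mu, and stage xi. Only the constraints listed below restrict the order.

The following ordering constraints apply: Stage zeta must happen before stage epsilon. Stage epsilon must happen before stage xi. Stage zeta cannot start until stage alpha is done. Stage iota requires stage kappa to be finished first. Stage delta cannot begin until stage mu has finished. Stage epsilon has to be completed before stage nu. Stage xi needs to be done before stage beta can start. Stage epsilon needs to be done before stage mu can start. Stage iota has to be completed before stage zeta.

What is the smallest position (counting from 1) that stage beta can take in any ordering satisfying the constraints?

Working backwards through the constraints from stage beta, its full set of required predecessors is stage alpha, stage zeta, stage epsilon, stage iota, stage kappa, stage xi — 6 of them.
With 6 mandatory predecessors, the earliest stage beta can sit is position 6+1 = 7, and placing just those 6 first achieves it.

7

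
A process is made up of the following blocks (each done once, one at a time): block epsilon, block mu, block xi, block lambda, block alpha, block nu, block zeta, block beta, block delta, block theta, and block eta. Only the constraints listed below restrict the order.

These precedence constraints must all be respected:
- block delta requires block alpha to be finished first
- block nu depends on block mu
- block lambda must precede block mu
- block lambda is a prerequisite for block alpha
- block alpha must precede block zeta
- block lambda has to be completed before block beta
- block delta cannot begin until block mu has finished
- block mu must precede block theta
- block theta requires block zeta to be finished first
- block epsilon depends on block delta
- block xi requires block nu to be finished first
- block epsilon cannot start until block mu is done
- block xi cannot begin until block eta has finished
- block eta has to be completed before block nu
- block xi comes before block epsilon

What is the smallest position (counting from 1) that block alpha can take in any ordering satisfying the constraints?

2

Working backwards through the constraints from block alpha, its only required predecessor is block lambda.
So at minimum 1 block comes before block alpha, putting block alpha no earlier than position 2. That position is achievable by scheduling exactly that predecessor first.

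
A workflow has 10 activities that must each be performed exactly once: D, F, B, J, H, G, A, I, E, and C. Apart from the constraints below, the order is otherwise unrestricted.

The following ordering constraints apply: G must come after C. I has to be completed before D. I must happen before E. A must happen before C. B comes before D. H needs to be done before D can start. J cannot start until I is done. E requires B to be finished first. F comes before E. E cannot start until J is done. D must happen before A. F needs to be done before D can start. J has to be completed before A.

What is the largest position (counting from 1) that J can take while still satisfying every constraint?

6

Every activity that must follow J has to come after it. Tracing all chains starting from J, those activities are: G, A, E, C — 4 in total.
With 4 mandatory successors out of 10 activities total, the latest slot for J is 10−4 = 6, and it's reachable by doing all non-successors before J.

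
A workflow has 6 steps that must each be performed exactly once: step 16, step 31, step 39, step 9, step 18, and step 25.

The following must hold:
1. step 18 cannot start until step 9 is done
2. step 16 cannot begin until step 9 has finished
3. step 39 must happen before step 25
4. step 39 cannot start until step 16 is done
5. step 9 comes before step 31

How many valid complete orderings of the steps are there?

Only step 9 has no prerequisites, so it must go first.
Enumerating by repeatedly choosing an available step (one whose prerequisites are all placed) gives 20 distinct complete orderings.

20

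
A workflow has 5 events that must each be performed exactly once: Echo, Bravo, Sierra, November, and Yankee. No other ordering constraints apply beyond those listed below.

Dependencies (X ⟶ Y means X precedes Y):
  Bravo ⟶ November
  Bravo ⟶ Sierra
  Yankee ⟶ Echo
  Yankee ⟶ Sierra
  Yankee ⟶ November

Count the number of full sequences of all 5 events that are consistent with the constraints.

14

2 events have no prerequisites (Bravo, Yankee), so any of them could come first.
Enumerating by repeatedly choosing an available event (one whose prerequisites are all placed) gives 14 distinct complete orderings.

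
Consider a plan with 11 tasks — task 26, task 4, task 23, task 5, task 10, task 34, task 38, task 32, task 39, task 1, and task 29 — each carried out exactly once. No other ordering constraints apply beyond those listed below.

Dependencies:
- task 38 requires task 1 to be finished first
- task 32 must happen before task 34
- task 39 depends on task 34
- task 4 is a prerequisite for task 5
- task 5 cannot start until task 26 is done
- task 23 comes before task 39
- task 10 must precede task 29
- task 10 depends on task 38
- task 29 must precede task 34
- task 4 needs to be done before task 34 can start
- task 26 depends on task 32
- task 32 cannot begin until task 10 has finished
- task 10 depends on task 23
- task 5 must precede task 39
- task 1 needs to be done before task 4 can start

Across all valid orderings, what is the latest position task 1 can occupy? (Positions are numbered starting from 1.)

Following every chain forward from task 1, the tasks that must come later are task 26, task 4, task 5, task 10, task 34, task 38, task 32, task 39, task 29 — 9 of them.
With 9 mandatory successors out of 11 tasks total, the latest slot for task 1 is 11−9 = 2, and it's reachable by doing all non-successors before task 1.

2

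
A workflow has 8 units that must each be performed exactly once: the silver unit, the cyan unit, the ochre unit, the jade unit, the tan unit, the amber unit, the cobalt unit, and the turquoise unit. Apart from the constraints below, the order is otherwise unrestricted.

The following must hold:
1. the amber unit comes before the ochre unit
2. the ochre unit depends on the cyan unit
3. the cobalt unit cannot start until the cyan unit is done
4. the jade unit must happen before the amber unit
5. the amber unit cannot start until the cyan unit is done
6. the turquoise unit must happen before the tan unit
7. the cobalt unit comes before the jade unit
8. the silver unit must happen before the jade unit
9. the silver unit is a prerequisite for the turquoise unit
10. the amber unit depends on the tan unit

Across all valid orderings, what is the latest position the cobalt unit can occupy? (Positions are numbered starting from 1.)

Every unit that must follow the cobalt unit has to come after it. Tracing all chains starting from the cobalt unit, those units are: the ochre unit, the jade unit, the amber unit — 3 in total.
So at least 3 units follow the cobalt unit, putting the cobalt unit no later than position 5. That position is achievable by scheduling everything else first.

5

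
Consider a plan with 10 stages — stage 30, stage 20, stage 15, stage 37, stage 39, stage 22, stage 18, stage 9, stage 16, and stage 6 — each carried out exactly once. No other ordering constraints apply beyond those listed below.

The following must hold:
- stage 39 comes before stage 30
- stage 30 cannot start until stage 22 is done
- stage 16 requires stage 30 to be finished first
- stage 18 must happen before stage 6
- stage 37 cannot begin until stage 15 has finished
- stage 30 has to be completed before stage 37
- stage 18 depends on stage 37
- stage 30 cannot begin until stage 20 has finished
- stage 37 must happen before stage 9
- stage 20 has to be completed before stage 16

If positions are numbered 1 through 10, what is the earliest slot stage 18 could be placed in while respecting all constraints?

Working backwards through the constraints from stage 18, its full set of required predecessors is stage 30, stage 20, stage 15, stage 37, stage 39, stage 22 — 6 of them.
So at minimum 6 stages come before stage 18, putting stage 18 no earlier than position 7. That position is achievable by scheduling exactly those predecessors first.

7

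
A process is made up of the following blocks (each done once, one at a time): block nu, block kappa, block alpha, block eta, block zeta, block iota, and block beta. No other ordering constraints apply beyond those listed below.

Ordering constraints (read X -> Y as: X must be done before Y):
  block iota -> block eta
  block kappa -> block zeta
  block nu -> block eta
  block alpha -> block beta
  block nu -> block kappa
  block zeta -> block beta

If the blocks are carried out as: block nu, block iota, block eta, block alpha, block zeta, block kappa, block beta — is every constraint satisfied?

Here block kappa comes after block zeta.
That contradicts the constraint that block kappa must precede block zeta.

No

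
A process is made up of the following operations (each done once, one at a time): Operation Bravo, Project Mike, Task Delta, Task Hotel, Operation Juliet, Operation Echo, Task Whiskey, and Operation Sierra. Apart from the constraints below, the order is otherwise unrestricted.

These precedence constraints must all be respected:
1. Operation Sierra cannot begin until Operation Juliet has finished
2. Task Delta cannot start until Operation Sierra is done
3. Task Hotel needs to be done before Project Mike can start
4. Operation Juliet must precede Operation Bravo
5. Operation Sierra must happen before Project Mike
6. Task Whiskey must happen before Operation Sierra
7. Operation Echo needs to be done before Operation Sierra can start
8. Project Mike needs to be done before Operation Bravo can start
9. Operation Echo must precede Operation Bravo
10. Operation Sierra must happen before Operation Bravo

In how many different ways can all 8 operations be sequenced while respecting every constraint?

4 operations have no prerequisites (Task Hotel, Operation Juliet, Operation Echo, Task Whiskey), so any of them could come first.
Enumerating by repeatedly choosing an available operation (one whose prerequisites are all placed) gives 96 distinct complete orderings.

96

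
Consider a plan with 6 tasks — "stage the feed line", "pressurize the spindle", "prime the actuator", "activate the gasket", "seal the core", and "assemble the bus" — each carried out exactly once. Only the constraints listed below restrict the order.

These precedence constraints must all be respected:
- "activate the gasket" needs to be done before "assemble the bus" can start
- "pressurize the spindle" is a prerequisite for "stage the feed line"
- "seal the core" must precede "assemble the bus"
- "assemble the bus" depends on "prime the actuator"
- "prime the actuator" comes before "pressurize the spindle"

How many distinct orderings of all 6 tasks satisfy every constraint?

The tasks with no prerequisites are "prime the actuator", "activate the gasket", "seal the core"; any of them can be placed first.
Counting all ways to extend the partial order to a total order gives 38.

38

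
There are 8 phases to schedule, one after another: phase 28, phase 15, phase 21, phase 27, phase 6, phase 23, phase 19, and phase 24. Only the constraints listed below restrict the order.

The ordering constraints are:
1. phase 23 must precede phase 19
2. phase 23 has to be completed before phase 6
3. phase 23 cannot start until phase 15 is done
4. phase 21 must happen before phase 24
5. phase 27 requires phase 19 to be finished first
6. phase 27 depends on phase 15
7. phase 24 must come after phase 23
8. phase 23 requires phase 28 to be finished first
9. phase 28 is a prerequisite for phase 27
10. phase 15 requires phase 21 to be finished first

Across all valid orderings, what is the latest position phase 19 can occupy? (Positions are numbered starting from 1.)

Following the constraints forward from phase 19, its only required successor is phase 27.
So at least 1 phase follows phase 19, putting phase 19 no later than position 7. That position is achievable by scheduling everything else first.

7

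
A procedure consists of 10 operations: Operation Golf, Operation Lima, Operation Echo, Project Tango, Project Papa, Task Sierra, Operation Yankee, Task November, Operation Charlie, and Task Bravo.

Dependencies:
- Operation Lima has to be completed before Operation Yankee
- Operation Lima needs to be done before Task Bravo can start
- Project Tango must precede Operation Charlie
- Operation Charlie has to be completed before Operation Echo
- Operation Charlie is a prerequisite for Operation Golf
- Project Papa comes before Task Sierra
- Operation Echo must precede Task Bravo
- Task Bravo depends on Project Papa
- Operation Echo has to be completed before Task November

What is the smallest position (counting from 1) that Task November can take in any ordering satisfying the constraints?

4

The operations that are forced before Task November, directly or transitively, are Operation Echo, Project Tango, Operation Charlie. That's 3 operations.
With 3 mandatory predecessors, the earliest Task November can sit is position 3+1 = 4, and placing just those 3 first achieves it.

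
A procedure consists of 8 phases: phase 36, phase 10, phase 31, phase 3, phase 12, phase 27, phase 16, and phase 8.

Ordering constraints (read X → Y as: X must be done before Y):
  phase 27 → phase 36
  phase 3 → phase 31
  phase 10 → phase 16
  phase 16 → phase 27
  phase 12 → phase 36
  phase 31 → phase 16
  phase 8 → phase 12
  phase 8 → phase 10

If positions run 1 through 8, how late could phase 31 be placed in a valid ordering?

Following every chain forward from phase 31, the phases that must come later are phase 36, phase 27, phase 16 — 3 of them.
With 3 mandatory successors out of 8 phases total, the latest slot for phase 31 is 8−3 = 5, and it's reachable by doing all non-successors before phase 31.

5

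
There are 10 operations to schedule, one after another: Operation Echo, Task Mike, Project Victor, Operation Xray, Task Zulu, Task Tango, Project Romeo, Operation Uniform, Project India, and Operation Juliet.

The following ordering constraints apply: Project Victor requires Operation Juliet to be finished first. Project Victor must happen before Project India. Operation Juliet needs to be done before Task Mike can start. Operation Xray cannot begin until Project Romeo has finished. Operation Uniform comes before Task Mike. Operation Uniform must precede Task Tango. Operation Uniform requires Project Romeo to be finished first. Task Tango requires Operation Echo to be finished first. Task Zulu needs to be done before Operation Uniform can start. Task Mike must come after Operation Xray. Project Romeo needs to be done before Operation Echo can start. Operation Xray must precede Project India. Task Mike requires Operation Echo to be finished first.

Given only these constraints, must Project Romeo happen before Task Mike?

Following the dependencies: Project Romeo → Operation Echo → Task Mike.
Hence Project Romeo necessarily comes before Task Mike.

Yes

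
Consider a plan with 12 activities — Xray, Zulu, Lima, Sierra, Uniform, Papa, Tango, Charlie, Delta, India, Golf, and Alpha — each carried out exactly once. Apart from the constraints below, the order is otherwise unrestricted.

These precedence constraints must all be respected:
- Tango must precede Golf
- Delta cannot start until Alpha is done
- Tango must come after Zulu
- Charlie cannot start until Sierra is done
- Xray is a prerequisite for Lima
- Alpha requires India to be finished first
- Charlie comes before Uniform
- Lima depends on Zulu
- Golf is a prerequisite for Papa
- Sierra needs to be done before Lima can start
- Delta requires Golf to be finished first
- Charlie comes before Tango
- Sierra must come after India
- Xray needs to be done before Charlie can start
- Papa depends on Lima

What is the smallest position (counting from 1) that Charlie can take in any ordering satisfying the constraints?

4

The activities that are forced before Charlie, directly or transitively, are Xray, Sierra, India. That's 3 activities.
With 3 mandatory predecessors, the earliest Charlie can sit is position 3+1 = 4, and placing just those 3 first achieves it.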